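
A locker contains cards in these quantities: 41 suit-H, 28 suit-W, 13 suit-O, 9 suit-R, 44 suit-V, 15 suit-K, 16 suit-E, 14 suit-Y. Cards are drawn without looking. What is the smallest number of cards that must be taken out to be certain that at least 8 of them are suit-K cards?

In the worst case for collecting suit-K cards, every non-suit-K card comes out first.
There are 41 + 28 + 13 + 9 + 44 + 16 + 14 = 165 non-suit-K cards altogether.
After those, each further card must be suit-K, so 165 + 8 = 173 draws guarantee 8 suit-K cards.

173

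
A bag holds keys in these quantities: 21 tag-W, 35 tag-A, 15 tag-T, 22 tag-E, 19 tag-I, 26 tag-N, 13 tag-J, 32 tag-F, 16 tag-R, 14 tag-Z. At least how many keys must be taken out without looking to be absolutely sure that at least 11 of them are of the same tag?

An adversary could hand out at most 10 keys per tag: 10 + 10 + 10 + 10 + 10 + 10 + 10 + 10 + 10 + 10 = 100 keys and still no tag has 11.
Pigeonhole: one more key lands in a tag already at 10, so 101 draws are enough and 100 are not.

101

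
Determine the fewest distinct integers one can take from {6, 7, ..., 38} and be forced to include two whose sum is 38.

21

Group the elements by complementary pair {x, 38−x}: {6,32}, {7,31}, {8,30}, …, giving 13 two-element pairs, the single value 19 (it cannot pair with itself since the integers are distinct), and 6 integers whose partner 38−x falls outside [6,38].
By pigeonhole, treating each of those 20 groups as a pigeonhole, one can pick one integer per group — 20 integers — with no two summing to 38.
The 21st integer lands in an occupied pair, forcing a sum of 38.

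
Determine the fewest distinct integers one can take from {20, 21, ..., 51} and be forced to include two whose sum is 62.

Two chosen integers sum to 62 exactly when both halves of some pair {x, 62−x} with 20 ≤ x ≤ 62−x ≤ 42 are chosen — 11 such pairs.
The remaining 10 elements (those with no distinct partner in range) can never complete a 62-sum, so the worst case takes all of them and one from each pair: 10 + 11 = 21.
By pigeonhole, the 22nd integer has to be the second member of some pair, so 21 + 1 = 22.

22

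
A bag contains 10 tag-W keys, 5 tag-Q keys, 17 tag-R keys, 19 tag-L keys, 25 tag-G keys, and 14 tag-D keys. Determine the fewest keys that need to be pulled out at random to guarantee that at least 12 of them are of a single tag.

An adversary could hand out at most 11 keys per tag (tag-W, tag-Q run out sooner): 10 + 5 + 11 + 11 + 11 + 11 = 59 keys and still no tag has 12.
One more key lands in a tag already at 11, so 60 draws are enough and 59 are not.

60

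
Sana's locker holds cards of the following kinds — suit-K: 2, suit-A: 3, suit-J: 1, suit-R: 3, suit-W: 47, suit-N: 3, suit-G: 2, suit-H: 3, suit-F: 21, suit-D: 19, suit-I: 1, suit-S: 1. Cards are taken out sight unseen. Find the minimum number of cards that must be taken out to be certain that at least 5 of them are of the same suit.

Pigeonhole: put each drawn card into a box by suit. The largest draw with every box below 5 takes min(count, 4) from each suit; suits with fewer than 4 contribute all they have.
Σ min(cᵢ, 4) = 2 + 3 + 1 + 3 + 4 + 3 + 2 + 3 + 4 + 4 + 1 + 1 = 31.
Draw number 31 + 1 = 32 must push one box to 5.

32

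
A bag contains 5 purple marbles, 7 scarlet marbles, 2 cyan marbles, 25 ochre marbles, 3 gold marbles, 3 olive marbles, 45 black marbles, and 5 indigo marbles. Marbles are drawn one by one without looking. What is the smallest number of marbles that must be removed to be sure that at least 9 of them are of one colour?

42

The 8 colours are the holes; the marbles drawn are the pigeons.
To avoid 9 of any one colour, the worst case takes at most 8 of each colour, or every marble of a colour that has fewer than 8.
That gives 5 + 7 + 2 + 8 + 3 + 3 + 8 + 5 = 41 marbles with no colour reaching 9.
The next marble forces some colour to 9, so 41 + 1 = 42.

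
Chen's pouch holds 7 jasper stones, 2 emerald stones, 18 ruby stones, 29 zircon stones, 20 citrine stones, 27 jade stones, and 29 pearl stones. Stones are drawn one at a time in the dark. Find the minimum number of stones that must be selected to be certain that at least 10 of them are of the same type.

55

An adversary could hand out at most 9 stones per type (jasper, emerald run out sooner): 7 + 2 + 9 + 9 + 9 + 9 + 9 = 54 stones and still no type has 10.
By pigeonhole, one more stone lands in a type already at 9, so 55 draws are enough and 54 are not.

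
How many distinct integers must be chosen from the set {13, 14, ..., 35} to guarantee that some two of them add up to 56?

Group the elements by complementary pair {x, 56−x}: {21,35}, {22,34}, {23,33}, …, giving 7 two-element pairs, the single value 28 (it cannot pair with itself since the integers are distinct), and 8 integers whose partner 56−x falls outside [13,35].
Pigeonhole: treating each of those 16 groups as a pigeonhole, one can pick one integer per group — 16 integers — with no two summing to 56.
The 17th integer lands in an occupied pair, forcing a sum of 56.

17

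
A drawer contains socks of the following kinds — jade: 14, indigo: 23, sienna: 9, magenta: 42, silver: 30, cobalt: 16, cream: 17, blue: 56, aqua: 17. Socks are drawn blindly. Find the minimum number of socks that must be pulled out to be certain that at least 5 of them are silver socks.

In the worst case for collecting silver socks, every non-silver sock comes out first.
There are 14 + 23 + 9 + 42 + 16 + 17 + 56 + 17 = 194 non-silver socks altogether.
After those, each further sock must be silver, so 194 + 5 = 199 draws guarantee 5 silver socks.

199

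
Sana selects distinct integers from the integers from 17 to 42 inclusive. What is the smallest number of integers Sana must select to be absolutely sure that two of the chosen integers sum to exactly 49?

Group the elements by complementary pair {x, 49−x}: {17,32}, {18,31}, {19,30}, …, giving 8 two-element pairs and 10 integers whose partner 49−x falls outside [17,42].
Treating each of those 18 groups as a pigeonhole, one can pick one integer per group — 18 integers — with no two summing to 49.
The 19th integer lands in an occupied pair, forcing a sum of 49.

19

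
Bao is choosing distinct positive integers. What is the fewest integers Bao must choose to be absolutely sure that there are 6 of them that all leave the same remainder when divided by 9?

By the pigeonhole principle, the 9 residue classes mod 9 are the pigeonholes.
With 45 integers one could put 5 in each residue class and have no class reach 6.
The 46th integer pushes some class to 6, so 9·5 + 1 = 46.

46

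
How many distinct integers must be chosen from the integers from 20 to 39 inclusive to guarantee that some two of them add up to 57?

Two chosen integers sum to 57 exactly when both halves of some pair {x, 57−x} with 20 ≤ x ≤ 57−x ≤ 37 are chosen — 9 such pairs.
The remaining 2 elements (those with no distinct partner in range) can never complete a 57-sum, so the worst case takes all of them and one from each pair: 2 + 9 = 11.
By the pigeonhole principle, the 12th integer has to be the second member of some pair, so 11 + 1 = 12.

12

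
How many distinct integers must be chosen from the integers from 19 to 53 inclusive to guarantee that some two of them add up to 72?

Group the elements by complementary pair {x, 72−x}: {19,53}, {20,52}, {21,51}, …, giving 17 two-element pairs and the single value 36 (it cannot pair with itself since the integers are distinct).
Pigeonhole: treating each of those 18 groups as a pigeonhole, one can pick one integer per group — 18 integers — with no two summing to 72.
The 19th integer lands in an occupied pair, forcing a sum of 72.

19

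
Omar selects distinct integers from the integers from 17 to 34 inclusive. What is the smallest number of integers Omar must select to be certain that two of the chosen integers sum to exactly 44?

14

Two chosen integers sum to 44 exactly when both halves of some pair {x, 44−x} with 17 ≤ x ≤ 44−x ≤ 27 are chosen — 5 such pairs.
The remaining 8 elements (those with no distinct partner in range) can never complete a 44-sum, so the worst case takes all of them and one from each pair: 8 + 5 = 13.
Pigeonhole: the 14th integer has to be the second member of some pair, so 13 + 1 = 14.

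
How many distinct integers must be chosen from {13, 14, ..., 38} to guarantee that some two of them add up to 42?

Two chosen integers sum to 42 exactly when both halves of some pair {x, 42−x} with 13 ≤ x ≤ 42−x ≤ 29 are chosen — 8 such pairs.
The remaining 10 elements (those with no distinct partner in range) can never complete a 42-sum, so the worst case takes all of them and one from each pair: 10 + 8 = 18.
By the pigeonhole principle, the 19th integer has to be the second member of some pair, so 18 + 1 = 19.

19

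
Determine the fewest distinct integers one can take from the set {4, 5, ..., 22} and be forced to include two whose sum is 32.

Two chosen integers sum to 32 exactly when both halves of some pair {x, 32−x} with 10 ≤ x ≤ 32−x ≤ 22 are chosen — 6 such pairs.
The remaining 7 elements (those with no distinct partner in range) can never complete a 32-sum, so the worst case takes all of them and one from each pair: 7 + 6 = 13.
The 14th integer has to be the second member of some pair, so 13 + 1 = 14.

14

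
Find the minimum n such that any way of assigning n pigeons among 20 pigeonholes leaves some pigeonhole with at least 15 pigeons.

With 280 pigeons one could put exactly 14 in each of the 20 pigeonholes, and no pigeonhole would reach 15.
By pigeonhole, one more pigeon must land in a pigeonhole that already has 14, giving it 15.
So 20 × 14 + 1 = 281 pigeons are required.

281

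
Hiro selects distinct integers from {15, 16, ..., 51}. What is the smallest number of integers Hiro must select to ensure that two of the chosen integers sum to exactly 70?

22

A set avoiding the sum 70 can contain at most one of each pair {x, 70−x}, plus the 5 elements whose complement lies outside the range or equal to its own complement.
The integers 15, …, 35 (21 of them) are such a set: any two sum to at least 15+16 = 31 and at most 34+35 = 69 < 70.
By the pigeonhole principle, any 22nd integer completes one of the 16 pairs, so 22 choices force a sum of 70.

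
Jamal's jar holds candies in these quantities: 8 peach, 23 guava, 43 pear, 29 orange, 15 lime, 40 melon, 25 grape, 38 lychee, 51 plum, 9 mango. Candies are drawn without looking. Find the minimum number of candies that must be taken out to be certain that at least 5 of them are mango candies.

277

In the worst case for collecting mango candies, every non-mango candy comes out first.
There are 8 + 23 + 43 + 29 + 15 + 40 + 25 + 38 + 51 = 272 non-mango candies altogether.
After those, each further candy must be mango, so 272 + 5 = 277 draws guarantee 5 mango candies.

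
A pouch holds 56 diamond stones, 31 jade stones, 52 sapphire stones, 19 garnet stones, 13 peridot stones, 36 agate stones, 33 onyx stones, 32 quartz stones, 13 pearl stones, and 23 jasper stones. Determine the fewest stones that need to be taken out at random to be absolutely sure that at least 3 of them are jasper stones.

288

In the worst case for collecting jasper stones, every non-jasper stone comes out first.
There are 56 + 31 + 52 + 19 + 13 + 36 + 33 + 32 + 13 = 285 non-jasper stones altogether.
After those, each further stone must be jasper, so 285 + 3 = 288 draws guarantee 3 jasper stones.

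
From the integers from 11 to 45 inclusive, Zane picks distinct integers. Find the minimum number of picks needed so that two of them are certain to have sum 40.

27

A set avoiding the sum 40 can contain at most one of each pair {x, 40−x}, plus the 17 elements whose complement lies outside the range or equal to its own complement.
The integers 20, …, 45 (26 of them) are such a set: any two sum to at least 20+21 = 41 > 40.
Any 27th integer completes one of the 9 pairs, so 27 choices force a sum of 40.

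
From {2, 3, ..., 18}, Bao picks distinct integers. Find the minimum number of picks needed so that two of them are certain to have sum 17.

11

Two chosen integers sum to 17 exactly when both halves of some pair {x, 17−x} with 2 ≤ x ≤ 17−x ≤ 15 are chosen — 7 such pairs.
The remaining 3 elements (those with no distinct partner in range) can never complete a 17-sum, so the worst case takes all of them and one from each pair: 3 + 7 = 10.
The 11th integer has to be the second member of some pair, so 10 + 1 = 11.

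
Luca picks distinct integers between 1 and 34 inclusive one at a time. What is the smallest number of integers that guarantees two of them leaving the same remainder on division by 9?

By pigeonhole, the 9 residue classes mod 9 are the pigeonholes.
With 9 integers one could put 1 in each residue class and have no class reach 2.
The 10th integer pushes some class to 2, so 9·1 + 1 = 10.

10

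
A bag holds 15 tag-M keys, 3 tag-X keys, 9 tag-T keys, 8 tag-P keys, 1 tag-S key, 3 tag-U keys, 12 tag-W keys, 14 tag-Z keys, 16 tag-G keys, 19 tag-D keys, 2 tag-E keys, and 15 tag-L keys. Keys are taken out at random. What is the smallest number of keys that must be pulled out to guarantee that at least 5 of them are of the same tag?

42

By the pigeonhole principle, put each drawn key into a box by tag. The largest draw with every box below 5 takes min(count, 4) from each tag; tags with fewer than 4 contribute all they have.
Σ min(cᵢ, 4) = 4 + 3 + 4 + 4 + 1 + 3 + 4 + 4 + 4 + 4 + 2 + 4 = 41.
Draw number 41 + 1 = 42 must push one box to 5.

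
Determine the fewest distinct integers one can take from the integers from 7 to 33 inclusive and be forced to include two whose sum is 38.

16

Group the elements by complementary pair {x, 38−x}: {7,31}, {8,30}, {9,29}, …, giving 12 two-element pairs; the single value 19 (it cannot pair with itself since the integers are distinct); and 2 integers whose partner 38−x falls outside [7,33].
Treating each of those 15 groups as a pigeonhole, one can pick one integer per group — 15 integers — with no two summing to 38.
The 16th integer lands in an occupied pair, forcing a sum of 38.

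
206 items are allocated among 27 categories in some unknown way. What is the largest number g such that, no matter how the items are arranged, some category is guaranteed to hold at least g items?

8

The 27 categories are the holes and the 206 items are the pigeons.
If every category held at most 7 items, the total would be at most 27 × 7 = 189, which is less than 206.
So some category holds at least ⌈206/27⌉ = 8 items.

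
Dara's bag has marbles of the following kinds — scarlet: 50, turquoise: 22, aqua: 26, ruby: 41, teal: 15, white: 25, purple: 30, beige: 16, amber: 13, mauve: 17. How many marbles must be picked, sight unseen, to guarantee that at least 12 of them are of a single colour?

Pigeonhole: the 10 colours are the holes; the marbles drawn are the pigeons.
To avoid 12 of any one colour, the worst case takes at most 11 of each colour.
That gives 11 + 11 + 11 + 11 + 11 + 11 + 11 + 11 + 11 + 11 = 110 marbles with no colour reaching 12.
The next marble forces some colour to 12, so 110 + 1 = 111.

111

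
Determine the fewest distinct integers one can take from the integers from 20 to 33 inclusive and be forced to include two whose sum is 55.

Group the elements by complementary pair {x, 55−x}: {22,33}, {23,32}, {24,31}, …, giving 6 two-element pairs and 2 integers whose partner 55−x falls outside [20,33].
By pigeonhole, treating each of those 8 groups as a pigeonhole, one can pick one integer per group — 8 integers — with no two summing to 55.
The 9th integer lands in an occupied pair, forcing a sum of 55.

9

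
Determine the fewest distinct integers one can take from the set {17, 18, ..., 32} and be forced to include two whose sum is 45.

Group the elements by complementary pair {x, 45−x}: {17,28}, {18,27}, {19,26}, …, giving 6 two-element pairs and 4 integers whose partner 45−x falls outside [17,32].
Treating each of those 10 groups as a pigeonhole, one can pick one integer per group — 10 integers — with no two summing to 45.
The 11th integer lands in an occupied pair, forcing a sum of 45.

11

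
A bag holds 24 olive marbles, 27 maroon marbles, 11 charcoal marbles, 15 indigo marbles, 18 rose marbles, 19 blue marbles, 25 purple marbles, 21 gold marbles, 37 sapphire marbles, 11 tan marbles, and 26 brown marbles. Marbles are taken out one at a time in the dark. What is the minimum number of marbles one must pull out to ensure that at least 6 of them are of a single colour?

56

The 11 colours are the holes; the marbles drawn are the pigeons.
To avoid 6 of any one colour, the worst case takes at most 5 of each colour.
That gives 5 + 5 + 5 + 5 + 5 + 5 + 5 + 5 + 5 + 5 + 5 = 55 marbles with no colour reaching 6.
The next marble forces some colour to 6, so 55 + 1 = 56.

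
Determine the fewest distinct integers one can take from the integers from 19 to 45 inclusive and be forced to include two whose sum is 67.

16

Two chosen integers sum to 67 exactly when both halves of some pair {x, 67−x} with 22 ≤ x ≤ 67−x ≤ 45 are chosen — 12 such pairs.
The remaining 3 elements (those with no distinct partner in range) can never complete a 67-sum, so the worst case takes all of them and one from each pair: 3 + 12 = 15.
By the pigeonhole principle, the 16th integer has to be the second member of some pair, so 15 + 1 = 16.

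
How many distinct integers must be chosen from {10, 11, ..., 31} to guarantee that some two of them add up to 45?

Group the elements by complementary pair {x, 45−x}: {14,31}, {15,30}, {16,29}, …, giving 9 two-element pairs and 4 integers whose partner 45−x falls outside [10,31].
Pigeonhole: treating each of those 13 groups as a pigeonhole, one can pick one integer per group — 13 integers — with no two summing to 45.
The 14th integer lands in an occupied pair, forcing a sum of 45.

14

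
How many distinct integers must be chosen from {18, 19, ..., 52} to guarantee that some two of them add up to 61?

Two chosen integers sum to 61 exactly when both halves of some pair {x, 61−x} with 18 ≤ x ≤ 61−x ≤ 43 are chosen — 13 such pairs.
The remaining 9 elements (those with no distinct partner in range) can never complete a 61-sum, so the worst case takes all of them and one from each pair: 9 + 13 = 22.
By pigeonhole, the 23rd integer has to be the second member of some pair, so 22 + 1 = 23.

23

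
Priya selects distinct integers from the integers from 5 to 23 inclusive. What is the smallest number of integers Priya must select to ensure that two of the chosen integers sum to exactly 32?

13

Two chosen integers sum to 32 exactly when both halves of some pair {x, 32−x} with 9 ≤ x ≤ 32−x ≤ 23 are chosen — 7 such pairs.
The remaining 5 elements (those with no distinct partner in range) can never complete a 32-sum, so the worst case takes all of them and one from each pair: 5 + 7 = 12.
Pigeonhole: the 13th integer has to be the second member of some pair, so 12 + 1 = 13.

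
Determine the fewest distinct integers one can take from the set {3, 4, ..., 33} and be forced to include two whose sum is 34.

A set avoiding the sum 34 can contain at most one of each pair {x, 34−x}, plus the 3 elements whose complement lies outside the range or equal to its own complement.
The integers 17, …, 33 (17 of them) are such a set: any two sum to at least 17+18 = 35 > 34.
By the pigeonhole principle, any 18th integer completes one of the 14 pairs, so 18 choices force a sum of 34.

18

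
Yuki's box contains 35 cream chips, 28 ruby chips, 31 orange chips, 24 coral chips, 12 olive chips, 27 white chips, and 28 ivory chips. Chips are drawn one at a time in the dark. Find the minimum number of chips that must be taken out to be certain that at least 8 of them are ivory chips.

165

In the worst case for collecting ivory chips, every non-ivory chip comes out first.
There are 35 + 28 + 31 + 24 + 12 + 27 = 157 non-ivory chips altogether.
After those, each further chip must be ivory, so 157 + 8 = 165 draws guarantee 8 ivory chips.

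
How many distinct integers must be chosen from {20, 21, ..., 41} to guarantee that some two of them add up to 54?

A set avoiding the sum 54 can contain at most one of each pair {x, 54−x}, plus the 8 elements whose complement lies outside the range or equal to its own complement.
The integers 27, …, 41 (15 of them) are such a set: any two sum to at least 27+28 = 55 > 54.
Pigeonhole: any 16th integer completes one of the 7 pairs, so 16 choices force a sum of 54.

16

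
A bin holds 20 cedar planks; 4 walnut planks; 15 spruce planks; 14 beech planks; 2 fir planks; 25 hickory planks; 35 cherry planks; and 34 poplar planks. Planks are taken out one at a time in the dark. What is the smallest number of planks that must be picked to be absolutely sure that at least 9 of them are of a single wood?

By the pigeonhole principle, the 8 woods are the holes; the planks drawn are the pigeons.
To avoid 9 of any one wood, the worst case takes at most 8 of each wood, or every plank of a wood that has fewer than 8.
That gives 8 + 4 + 8 + 8 + 2 + 8 + 8 + 8 = 54 planks with no wood reaching 9.
The next plank forces some wood to 9, so 54 + 1 = 55.

55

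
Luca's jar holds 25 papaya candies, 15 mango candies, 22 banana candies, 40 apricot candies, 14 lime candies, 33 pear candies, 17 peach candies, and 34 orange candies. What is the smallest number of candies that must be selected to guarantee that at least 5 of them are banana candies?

183

In the worst case for collecting banana candies, every non-banana candy comes out first.
There are 25 + 15 + 40 + 14 + 33 + 17 + 34 = 178 non-banana candies altogether.
After those, each further candy must be banana, so 178 + 5 = 183 draws guarantee 5 banana candies.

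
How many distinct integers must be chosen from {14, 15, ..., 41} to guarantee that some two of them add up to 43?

21

Group the elements by complementary pair {x, 43−x}: {14,29}, {15,28}, {16,27}, …, giving 8 two-element pairs and 12 integers whose partner 43−x falls outside [14,41].
Treating each of those 20 groups as a pigeonhole, one can pick one integer per group — 20 integers — with no two summing to 43.
The 21st integer lands in an occupied pair, forcing a sum of 43.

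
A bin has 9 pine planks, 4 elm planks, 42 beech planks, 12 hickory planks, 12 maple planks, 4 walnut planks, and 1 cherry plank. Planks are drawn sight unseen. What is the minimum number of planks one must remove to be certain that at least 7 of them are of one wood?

An adversary could hand out at most 6 planks per wood (elm, walnut, cherry run out sooner): 6 + 4 + 6 + 6 + 6 + 4 + 1 = 33 planks and still no wood has 7.
By pigeonhole, one more plank lands in a wood already at 6, so 34 draws are enough and 33 are not.

34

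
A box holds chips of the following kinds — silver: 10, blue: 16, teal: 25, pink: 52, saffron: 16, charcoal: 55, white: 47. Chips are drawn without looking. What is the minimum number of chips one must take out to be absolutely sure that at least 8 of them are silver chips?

219

In the worst case for collecting silver chips, every non-silver chip comes out first.
There are 16 + 25 + 52 + 16 + 55 + 47 = 211 non-silver chips altogether.
After those, each further chip must be silver, so 211 + 8 = 219 draws guarantee 8 silver chips.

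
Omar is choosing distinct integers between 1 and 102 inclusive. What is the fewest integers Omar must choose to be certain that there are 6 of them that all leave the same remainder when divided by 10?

By pigeonhole, the 10 residue classes mod 10 are the pigeonholes.
With 50 integers one could put 5 in each residue class and have no class reach 6.
The 51st integer pushes some class to 6, so 10·5 + 1 = 51.

51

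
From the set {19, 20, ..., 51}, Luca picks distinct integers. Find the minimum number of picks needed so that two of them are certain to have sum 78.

A set avoiding the sum 78 can contain at most one of each pair {x, 78−x}, plus the 9 elements whose complement lies outside the range or equal to its own complement.
The integers 19, …, 39 (21 of them) are such a set: any two sum to at least 19+20 = 39 and at most 38+39 = 77 < 78.
Pigeonhole: any 22nd integer completes one of the 12 pairs, so 22 choices force a sum of 78.

22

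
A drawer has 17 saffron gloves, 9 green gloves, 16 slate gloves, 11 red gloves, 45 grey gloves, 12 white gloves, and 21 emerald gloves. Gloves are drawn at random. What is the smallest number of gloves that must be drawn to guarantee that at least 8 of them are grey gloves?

94

In the worst case for collecting grey gloves, every non-grey glove comes out first.
There are 17 + 9 + 16 + 11 + 12 + 21 = 86 non-grey gloves altogether.
After those, each further glove must be grey, so 86 + 8 = 94 draws guarantee 8 grey gloves.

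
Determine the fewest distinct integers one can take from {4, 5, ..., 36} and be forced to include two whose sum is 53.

24

Two chosen integers sum to 53 exactly when both halves of some pair {x, 53−x} with 17 ≤ x ≤ 53−x ≤ 36 are chosen — 10 such pairs.
The remaining 13 elements (those with no distinct partner in range) can never complete a 53-sum, so the worst case takes all of them and one from each pair: 13 + 10 = 23.
By the pigeonhole principle, the 24th integer has to be the second member of some pair, so 23 + 1 = 24.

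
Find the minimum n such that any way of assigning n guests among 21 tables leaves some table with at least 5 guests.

85

With 84 guests one could put exactly 4 in each of the 21 tables, and no table would reach 5.
One more guest must land in a table that already has 4, giving it 5.
So 21 × 4 + 1 = 85 guests are required.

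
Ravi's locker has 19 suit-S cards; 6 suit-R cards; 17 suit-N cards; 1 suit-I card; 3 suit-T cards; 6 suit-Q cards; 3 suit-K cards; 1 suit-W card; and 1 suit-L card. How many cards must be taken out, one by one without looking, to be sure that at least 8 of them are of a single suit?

36

Pigeonhole: put each drawn card into a box by suit. The largest draw with every box below 8 takes min(count, 7) from each suit; suits with fewer than 7 contribute all they have.
Σ min(cᵢ, 7) = 7 + 6 + 7 + 1 + 3 + 6 + 3 + 1 + 1 = 35.
Draw number 35 + 1 = 36 must push one box to 8.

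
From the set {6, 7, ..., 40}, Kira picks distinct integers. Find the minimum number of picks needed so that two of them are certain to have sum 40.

22

A set avoiding the sum 40 can contain at most one of each pair {x, 40−x}, plus the 7 elements whose complement lies outside the range or equal to its own complement.
The integers 20, …, 40 (21 of them) are such a set: any two sum to at least 20+21 = 41 > 40.
Pigeonhole: any 22nd integer completes one of the 14 pairs, so 22 choices force a sum of 40.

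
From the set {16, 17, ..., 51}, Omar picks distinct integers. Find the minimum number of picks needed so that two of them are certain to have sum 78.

25

Group the elements by complementary pair {x, 78−x}: {27,51}, {28,50}, {29,49}, …, giving 12 two-element pairs, the single value 39 (it cannot pair with itself since the integers are distinct), and 11 integers whose partner 78−x falls outside [16,51].
Treating each of those 24 groups as a pigeonhole, one can pick one integer per group — 24 integers — with no two summing to 78.
The 25th integer lands in an occupied pair, forcing a sum of 78.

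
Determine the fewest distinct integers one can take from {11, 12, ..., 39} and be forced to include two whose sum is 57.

19

Two chosen integers sum to 57 exactly when both halves of some pair {x, 57−x} with 18 ≤ x ≤ 57−x ≤ 39 are chosen — 11 such pairs.
The remaining 7 elements (those with no distinct partner in range) can never complete a 57-sum, so the worst case takes all of them and one from each pair: 7 + 11 = 18.
By the pigeonhole principle, the 19th integer has to be the second member of some pair, so 18 + 1 = 19.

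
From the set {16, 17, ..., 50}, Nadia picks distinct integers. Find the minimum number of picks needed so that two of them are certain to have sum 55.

Group the elements by complementary pair {x, 55−x}: {16,39}, {17,38}, {18,37}, …, giving 12 two-element pairs and 11 integers whose partner 55−x falls outside [16,50].
By pigeonhole, treating each of those 23 groups as a pigeonhole, one can pick one integer per group — 23 integers — with no two summing to 55.
The 24th integer lands in an occupied pair, forcing a sum of 55.

24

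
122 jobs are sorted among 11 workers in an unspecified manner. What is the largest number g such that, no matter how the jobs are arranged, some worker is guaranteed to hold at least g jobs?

By the pigeonhole principle, the 11 workers are the holes and the 122 jobs are the pigeons.
If every worker held at most 11 jobs, the total would be at most 11 × 11 = 121, which is less than 122.
So some worker holds at least ⌈122/11⌉ = 12 jobs.

12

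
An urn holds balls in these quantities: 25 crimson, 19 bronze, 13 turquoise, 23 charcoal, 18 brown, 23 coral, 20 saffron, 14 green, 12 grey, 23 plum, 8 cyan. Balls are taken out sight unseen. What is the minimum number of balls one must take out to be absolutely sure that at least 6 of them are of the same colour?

An adversary could hand out at most 5 balls per colour: 5 + 5 + 5 + 5 + 5 + 5 + 5 + 5 + 5 + 5 + 5 = 55 balls and still no colour has 6.
One more ball lands in a colour already at 5, so 56 draws are enough and 55 are not.

56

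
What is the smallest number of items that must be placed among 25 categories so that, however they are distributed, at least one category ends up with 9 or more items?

With 200 items one could put exactly 8 in each of the 25 categories, and no category would reach 9.
One more item must land in a category that already has 8, giving it 9.
So 25 × 8 + 1 = 201 items are required.

201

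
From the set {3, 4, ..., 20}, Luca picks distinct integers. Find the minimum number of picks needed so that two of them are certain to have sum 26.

Group the elements by complementary pair {x, 26−x}: {6,20}, {7,19}, {8,18}, …, giving 7 two-element pairs, the single value 13 (it cannot pair with itself since the integers are distinct), and 3 integers whose partner 26−x falls outside [3,20].
Treating each of those 11 groups as a pigeonhole, one can pick one integer per group — 11 integers — with no two summing to 26.
The 12th integer lands in an occupied pair, forcing a sum of 26.

12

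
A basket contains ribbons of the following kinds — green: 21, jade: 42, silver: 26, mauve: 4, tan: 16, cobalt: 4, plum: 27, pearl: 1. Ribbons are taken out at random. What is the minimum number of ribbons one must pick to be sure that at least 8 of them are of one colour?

Put each drawn ribbon into a box by colour. The largest draw with every box below 8 takes min(count, 7) from each colour; colours with fewer than 7 contribute all they have.
Σ min(cᵢ, 7) = 7 + 7 + 7 + 4 + 7 + 4 + 7 + 1 = 44.
Draw number 44 + 1 = 45 must push one box to 8.

45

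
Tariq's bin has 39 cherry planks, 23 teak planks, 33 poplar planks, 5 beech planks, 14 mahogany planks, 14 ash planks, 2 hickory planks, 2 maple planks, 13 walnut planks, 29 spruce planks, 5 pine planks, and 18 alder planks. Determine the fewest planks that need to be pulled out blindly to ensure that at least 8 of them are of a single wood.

By the pigeonhole principle, put each drawn plank into a box by wood. The largest draw with every box below 8 takes min(count, 7) from each wood; woods with fewer than 7 contribute all they have.
Σ min(cᵢ, 7) = 7 + 7 + 7 + 5 + 7 + 7 + 2 + 2 + 7 + 7 + 5 + 7 = 70.
Draw number 70 + 1 = 71 must push one box to 8.

71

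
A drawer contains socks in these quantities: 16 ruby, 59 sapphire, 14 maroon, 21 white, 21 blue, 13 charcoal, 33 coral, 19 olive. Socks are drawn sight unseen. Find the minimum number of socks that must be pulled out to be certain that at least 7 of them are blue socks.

In the worst case for collecting blue socks, every non-blue sock comes out first.
There are 16 + 59 + 14 + 21 + 13 + 33 + 19 = 175 non-blue socks altogether.
After those, each further sock must be blue, so 175 + 7 = 182 draws guarantee 7 blue socks.

182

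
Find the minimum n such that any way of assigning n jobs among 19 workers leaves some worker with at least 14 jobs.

With 247 jobs one could put exactly 13 in each of the 19 workers, and no worker would reach 14.
By pigeonhole, one more job must land in a worker that already has 13, giving it 14.
So 19 × 13 + 1 = 248 jobs are required.

248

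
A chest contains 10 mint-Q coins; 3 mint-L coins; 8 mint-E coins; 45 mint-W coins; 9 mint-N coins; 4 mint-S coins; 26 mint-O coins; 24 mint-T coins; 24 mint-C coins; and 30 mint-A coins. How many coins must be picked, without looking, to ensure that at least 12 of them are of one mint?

By pigeonhole, the 10 mints are the holes; the coins drawn are the pigeons.
To avoid 12 of any one mint, the worst case takes at most 11 of each mint, or every coin of a mint that has fewer than 11.
That gives 10 + 3 + 8 + 11 + 9 + 4 + 11 + 11 + 11 + 11 = 89 coins with no mint reaching 12.
The next coin forces some mint to 12, so 89 + 1 = 90.

90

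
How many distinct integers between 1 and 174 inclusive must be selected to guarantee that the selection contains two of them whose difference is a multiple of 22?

Integers whose pairwise differences are multiples of 22 are exactly those sharing a remainder mod 22. The 22 residue classes mod 22 are the pigeonholes.
With 22 integers one could put 1 in each residue class and have no class reach 2.
The 23rd integer pushes some class to 2, so 22·1 + 1 = 23.

23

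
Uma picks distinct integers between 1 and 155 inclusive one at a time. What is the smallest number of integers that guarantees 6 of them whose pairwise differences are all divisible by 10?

Integers whose pairwise differences are multiples of 10 are exactly those sharing a remainder mod 10. The 10 residue classes mod 10 are the pigeonholes.
With 50 integers one could put 5 in each residue class and have no class reach 6.
The 51st integer pushes some class to 6, so 10·5 + 1 = 51.

51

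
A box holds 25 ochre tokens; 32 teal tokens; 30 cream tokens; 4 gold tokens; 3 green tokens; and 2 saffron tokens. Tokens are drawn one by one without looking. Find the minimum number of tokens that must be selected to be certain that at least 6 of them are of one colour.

By the pigeonhole principle, the 6 colours are the holes; the tokens drawn are the pigeons.
To avoid 6 of any one colour, the worst case takes at most 5 of each colour, or every token of a colour that has fewer than 5.
That gives 5 + 5 + 5 + 4 + 3 + 2 = 24 tokens with no colour reaching 6.
The next token forces some colour to 6, so 24 + 1 = 25.

25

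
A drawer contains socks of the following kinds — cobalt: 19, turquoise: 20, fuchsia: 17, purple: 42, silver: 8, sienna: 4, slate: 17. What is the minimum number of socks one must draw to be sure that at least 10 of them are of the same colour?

Pigeonhole: put each drawn sock into a box by colour. The largest draw with every box below 10 takes min(count, 9) from each colour; colours with fewer than 9 contribute all they have.
Σ min(cᵢ, 9) = 9 + 9 + 9 + 9 + 8 + 4 + 9 = 57.
Draw number 57 + 1 = 58 must push one box to 10.

58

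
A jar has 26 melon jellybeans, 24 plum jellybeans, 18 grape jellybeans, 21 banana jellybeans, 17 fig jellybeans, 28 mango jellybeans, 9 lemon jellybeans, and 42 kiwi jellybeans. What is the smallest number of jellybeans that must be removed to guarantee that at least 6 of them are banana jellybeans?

In the worst case for collecting banana jellybeans, every non-banana jellybean comes out first.
There are 26 + 24 + 18 + 17 + 28 + 9 + 42 = 164 non-banana jellybeans altogether.
After those, each further jellybean must be banana, so 164 + 6 = 170 draws guarantee 6 banana jellybeans.

170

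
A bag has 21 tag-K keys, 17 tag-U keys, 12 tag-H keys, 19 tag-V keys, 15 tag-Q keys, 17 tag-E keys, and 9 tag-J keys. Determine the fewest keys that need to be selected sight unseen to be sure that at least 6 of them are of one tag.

36

Pigeonhole: the 7 tags are the holes; the keys drawn are the pigeons.
To avoid 6 of any one tag, the worst case takes at most 5 of each tag.
That gives 5 + 5 + 5 + 5 + 5 + 5 + 5 = 35 keys with no tag reaching 6.
The next key forces some tag to 6, so 35 + 1 = 36.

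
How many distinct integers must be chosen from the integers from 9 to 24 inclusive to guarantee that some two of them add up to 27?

12

Group the elements by complementary pair {x, 27−x}: {9,18}, {10,17}, {11,16}, …, giving 5 two-element pairs and 6 integers whose partner 27−x falls outside [9,24].
Treating each of those 11 groups as a pigeonhole, one can pick one integer per group — 11 integers — with no two summing to 27.
The 12th integer lands in an occupied pair, forcing a sum of 27.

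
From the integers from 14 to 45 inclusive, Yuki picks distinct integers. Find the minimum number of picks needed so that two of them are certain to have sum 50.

A set avoiding the sum 50 can contain at most one of each pair {x, 50−x}, plus the 10 elements whose complement lies outside the range or equal to its own complement.
The integers 25, …, 45 (21 of them) are such a set: any two sum to at least 25+26 = 51 > 50.
Any 22nd integer completes one of the 11 pairs, so 22 choices force a sum of 50.

22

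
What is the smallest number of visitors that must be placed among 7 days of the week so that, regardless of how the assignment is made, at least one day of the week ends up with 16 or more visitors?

With 105 visitors one could put exactly 15 in each of the 7 days of the week, and no day of the week would reach 16.
By the pigeonhole principle, one more visitor must land in a day of the week that already has 15, giving it 16.
So 7 × 15 + 1 = 106 visitors are required.

106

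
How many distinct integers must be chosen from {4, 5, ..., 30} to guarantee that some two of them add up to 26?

Two chosen integers sum to 26 exactly when both halves of some pair {x, 26−x} with 4 ≤ x ≤ 26−x ≤ 22 are chosen — 9 such pairs.
The remaining 9 elements (those with no distinct partner in range) can never complete a 26-sum, so the worst case takes all of them and one from each pair: 9 + 9 = 18.
The 19th integer has to be the second member of some pair, so 18 + 1 = 19.

19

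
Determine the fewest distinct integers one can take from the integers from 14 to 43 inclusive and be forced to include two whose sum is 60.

18

Group the elements by complementary pair {x, 60−x}: {17,43}, {18,42}, {19,41}, …, giving 13 two-element pairs; the single value 30 (it cannot pair with itself since the integers are distinct); and 3 integers whose partner 60−x falls outside [14,43].
Treating each of those 17 groups as a pigeonhole, one can pick one integer per group — 17 integers — with no two summing to 60.
The 18th integer lands in an occupied pair, forcing a sum of 60.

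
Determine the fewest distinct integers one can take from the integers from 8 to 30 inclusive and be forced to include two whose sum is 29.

17

Group the elements by complementary pair {x, 29−x}: {8,21}, {9,20}, {10,19}, …, giving 7 two-element pairs and 9 integers whose partner 29−x falls outside [8,30].
By pigeonhole, treating each of those 16 groups as a pigeonhole, one can pick one integer per group — 16 integers — with no two summing to 29.
The 17th integer lands in an occupied pair, forcing a sum of 29.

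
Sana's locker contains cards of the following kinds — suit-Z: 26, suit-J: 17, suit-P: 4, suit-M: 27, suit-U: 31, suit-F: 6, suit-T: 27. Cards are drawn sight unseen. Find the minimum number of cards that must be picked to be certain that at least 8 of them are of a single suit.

46

Pigeonhole: put each drawn card into a box by suit. The largest draw with every box below 8 takes min(count, 7) from each suit; suits with fewer than 7 contribute all they have.
Σ min(cᵢ, 7) = 7 + 7 + 4 + 7 + 7 + 6 + 7 = 45.
Draw number 45 + 1 = 46 must push one box to 8.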